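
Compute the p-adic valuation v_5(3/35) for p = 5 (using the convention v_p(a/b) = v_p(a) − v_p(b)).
v_5(3/35) = -1

Factor powers of 5 from the numerator and denominator of the reduced fraction: 3 = 5^0 · 3 and 35 = 5^1 · 7. Apply v_p(a/b) = v_p(a) − v_p(b): v_5(3/35) = 0 − 1 = -1.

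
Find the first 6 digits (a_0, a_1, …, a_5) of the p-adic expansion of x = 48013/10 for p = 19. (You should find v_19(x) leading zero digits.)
(a_0, …, a_5) = (0, 0, 0, 14, 5, 13)

v_19(48013/10) = 3, so a_0 = ... = a_2 = 0. Factor out: x = 19^3 · u with u = 7/10 a unit in ℤ_19. Expand u iteratively via a_{v+i} = u_i mod 19, u_{i+1} = (u_i − a_{v+i})/19:
  u_0 = 7/10;  a_3 = 14;  u_1 = (u_0 − 14)/19 = -7/10
  u_1 = -7/10;  a_4 = 5;  u_2 = (u_1 − 5)/19 = -3/10
  u_2 = -3/10;  a_5 = 13;  u_3 = (u_2 − 13)/19 = -7/10
Digits: (0, 0, 0, 14, 5, 13).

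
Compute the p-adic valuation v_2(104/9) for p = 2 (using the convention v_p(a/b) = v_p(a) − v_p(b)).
v_2(104/9) = 3

Factor powers of 2 from the numerator and denominator of the reduced fraction: 104 = 2^3 · 13 and 9 = 2^0 · 9. Apply v_p(a/b) = v_p(a) − v_p(b): v_2(104/9) = 3 − 0 = 3.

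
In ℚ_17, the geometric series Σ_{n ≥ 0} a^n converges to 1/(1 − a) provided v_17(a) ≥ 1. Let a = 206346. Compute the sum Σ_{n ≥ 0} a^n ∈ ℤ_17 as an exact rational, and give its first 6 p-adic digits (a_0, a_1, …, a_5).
Σ a^n = 1/(1 − a) = -1/206345;  first 6 digits = (1, 0, 0, 8, 2, 0)

v_17(a) = 3 ≥ 1, so the series converges in ℤ_17 to 1/(1 − a) = 1/(1 − 206346) = -1/206345. Expand this rational in ℤ_17: compute digits iteratively via d_i = x_i mod 17, x_{i+1} = (x_i − d_i)/17. The first 6 digits are (1, 0, 0, 8, 2, 0).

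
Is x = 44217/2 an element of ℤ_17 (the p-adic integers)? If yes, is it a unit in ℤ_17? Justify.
x ∈ ℤ_17 but not a unit; v_17(x) = 3 > 0

ℤ_17 = {x ∈ ℚ_17 : v_17(x) ≥ 0} and ℤ_17^× = {x ∈ ℤ_17 : v_17(x) = 0}. Here v_17(44217/2) = v_17(num) − v_17(den) = 3; compare against these criteria.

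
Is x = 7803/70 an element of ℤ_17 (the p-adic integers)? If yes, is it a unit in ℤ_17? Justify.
x ∈ ℤ_17 but not a unit; v_17(x) = 2 > 0

ℤ_17 = {x ∈ ℚ_17 : v_17(x) ≥ 0} and ℤ_17^× = {x ∈ ℤ_17 : v_17(x) = 0}. Here v_17(7803/70) = v_17(num) − v_17(den) = 2; compare against these criteria.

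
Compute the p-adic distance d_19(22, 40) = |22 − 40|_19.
d_19(22, 40) = 1

Step 1 — x − y = 22 − 40 = -18. Step 2 — v_19(-18) = 0 (factor: -18 = −(19^0 · 18); the sign does not affect v_p). Step 3 — |x − y|_19 = 19^{0} = 1.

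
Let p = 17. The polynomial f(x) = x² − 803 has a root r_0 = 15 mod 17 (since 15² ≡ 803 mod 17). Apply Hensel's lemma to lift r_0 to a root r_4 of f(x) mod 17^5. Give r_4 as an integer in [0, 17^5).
r_4 = 1147056 (mod 1419857)

Hensel's recurrence: r_{i+1} = r_i − f(r_i)·(f′(r_i))^{-1} mod 17^{i+2}, with f′(x) = 2x. Iterate:
  r_0 = 15 (mod 17)
  r_1 = 15 (mod 289)
  r_2 = 2327 (mod 4913)
  r_3 = 61283 (mod 83521)
  r_4 = 1147056 (mod 1419857)
Final: r_4 = 1147056, and one checks f(r_4) ≡ 0 mod 17^5.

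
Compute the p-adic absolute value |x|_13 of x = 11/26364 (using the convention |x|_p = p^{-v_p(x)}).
|11/26364|_13 = 2197

Step 1 — compute v_13(x) by factoring powers of 13 out of the numerator and denominator: v_13(11/26364) = -3. Step 2 — apply |x|_p = p^{-v_p(x)} = 13^{3} = 2197.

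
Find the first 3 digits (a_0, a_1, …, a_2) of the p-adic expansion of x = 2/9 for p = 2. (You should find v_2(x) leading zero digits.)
(a_0, …, a_2) = (0, 1, 0)

v_2(2/9) = 1, so a_0 = ... = a_0 = 0. Factor out: x = 2^1 · u with u = 1/9 a unit in ℤ_2. Expand u iteratively via a_{v+i} = u_i mod 2, u_{i+1} = (u_i − a_{v+i})/2:
  u_0 = 1/9;  a_1 = 1;  u_1 = (u_0 − 1)/2 = -4/9
  u_1 = -4/9;  a_2 = 0;  u_2 = (u_1 − 0)/2 = -2/9
Digits: (0, 1, 0).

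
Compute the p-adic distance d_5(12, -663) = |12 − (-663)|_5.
d_5(12, -663) = 1/25

Step 1 — x − y = 12 − (-663) = 675. Step 2 — v_5(675) = 2 (factor: 675 = (5^2 · 27); the sign does not affect v_p). Step 3 — |x − y|_5 = 5^{-2} = 1/25.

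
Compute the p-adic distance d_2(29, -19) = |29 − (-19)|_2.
d_2(29, -19) = 1/16

Step 1 — x − y = 29 − (-19) = 48. Step 2 — v_2(48) = 4 (factor: 48 = (2^4 · 3); the sign does not affect v_p). Step 3 — |x − y|_2 = 2^{-4} = 1/16.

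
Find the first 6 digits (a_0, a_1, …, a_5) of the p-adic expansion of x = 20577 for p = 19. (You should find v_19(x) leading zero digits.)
(a_0, …, a_5) = (0, 0, 0, 3, 0, 0)

v_19(20577) = 3, so a_0 = ... = a_2 = 0. Factor out: x = 19^3 · u with u = 3 a unit in ℤ_19. Expand u iteratively via a_{v+i} = u_i mod 19, u_{i+1} = (u_i − a_{v+i})/19:
  u_0 = 3;  a_3 = 3;  u_1 = (u_0 − 3)/19 = 0
  u_1 = 0;  a_4 = 0;  u_2 = (u_1 − 0)/19 = 0
  u_2 = 0;  a_5 = 0;  u_3 = (u_2 − 0)/19 = 0
Digits: (0, 0, 0, 3, 0, 0).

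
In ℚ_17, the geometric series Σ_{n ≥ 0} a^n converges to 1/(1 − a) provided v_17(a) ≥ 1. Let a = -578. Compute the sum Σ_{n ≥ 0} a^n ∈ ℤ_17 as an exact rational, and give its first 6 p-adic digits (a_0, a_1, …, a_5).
Σ a^n = 1/(1 − a) = 1/579;  first 6 digits = (1, 0, 15, 16, 3, 0)

v_17(a) = 2 ≥ 1, so the series converges in ℤ_17 to 1/(1 − a) = 1/(1 − (-578)) = 1/579. Expand this rational in ℤ_17: compute digits iteratively via d_i = x_i mod 17, x_{i+1} = (x_i − d_i)/17. The first 6 digits are (1, 0, 15, 16, 3, 0).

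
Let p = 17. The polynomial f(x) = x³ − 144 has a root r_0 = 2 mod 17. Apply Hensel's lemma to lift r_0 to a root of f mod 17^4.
r_3 = 20147 (mod 83521)

Hensel: r_{i+1} = r_i − f(r_i)/f′(r_i) mod 17^{i+2}, where f′(x) = 3x². Iterate:
  r_0 = 2 (mod 17)
  r_1 = 206 (mod 289)
  r_2 = 495 (mod 4913)
  r_3 = 20147 (mod 83521)
Final: r = 20147 with f(r) ≡ 0 mod 17^4.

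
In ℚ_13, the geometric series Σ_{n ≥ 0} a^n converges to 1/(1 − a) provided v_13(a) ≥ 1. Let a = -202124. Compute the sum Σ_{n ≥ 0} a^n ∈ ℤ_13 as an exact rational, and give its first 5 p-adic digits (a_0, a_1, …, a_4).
Σ a^n = 1/(1 − a) = 1/202125;  first 5 digits = (1, 0, 0, 12, 5)

v_13(a) = 3 ≥ 1, so the series converges in ℤ_13 to 1/(1 − a) = 1/(1 − (-202124)) = 1/202125. Expand this rational in ℤ_13: compute digits iteratively via d_i = x_i mod 13, x_{i+1} = (x_i − d_i)/13. The first 5 digits are (1, 0, 0, 12, 5).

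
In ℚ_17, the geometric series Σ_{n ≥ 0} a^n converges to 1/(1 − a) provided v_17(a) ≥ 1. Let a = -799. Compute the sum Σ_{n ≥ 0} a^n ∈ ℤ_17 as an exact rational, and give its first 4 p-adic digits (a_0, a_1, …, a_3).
Σ a^n = 1/(1 − a) = 1/800;  first 4 digits = (1, 4, 13, 6)

v_17(a) = 1 ≥ 1, so the series converges in ℤ_17 to 1/(1 − a) = 1/(1 − (-799)) = 1/800. Expand this rational in ℤ_17: compute digits iteratively via d_i = x_i mod 17, x_{i+1} = (x_i − d_i)/17. The first 4 digits are (1, 4, 13, 6).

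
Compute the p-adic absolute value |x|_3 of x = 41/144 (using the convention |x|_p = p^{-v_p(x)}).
|41/144|_3 = 9

Step 1 — compute v_3(x) by factoring powers of 3 out of the numerator and denominator: v_3(41/144) = -2. Step 2 — apply |x|_p = p^{-v_p(x)} = 3^{2} = 9.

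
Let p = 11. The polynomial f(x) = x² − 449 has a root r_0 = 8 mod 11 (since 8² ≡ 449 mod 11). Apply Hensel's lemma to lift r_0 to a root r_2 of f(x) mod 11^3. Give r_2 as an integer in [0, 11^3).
r_2 = 327 (mod 1331)

Hensel's recurrence: r_{i+1} = r_i − f(r_i)·(f′(r_i))^{-1} mod 11^{i+2}, with f′(x) = 2x. Iterate:
  r_0 = 8 (mod 11)
  r_1 = 85 (mod 121)
  r_2 = 327 (mod 1331)
Final: r_2 = 327, and one checks f(r_2) ≡ 0 mod 11^3.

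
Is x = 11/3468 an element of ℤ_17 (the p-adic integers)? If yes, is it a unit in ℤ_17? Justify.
x ∉ ℤ_17 (v_17(x) = -2 < 0)

ℤ_17 = {x ∈ ℚ_17 : v_17(x) ≥ 0} and ℤ_17^× = {x ∈ ℤ_17 : v_17(x) = 0}. Here v_17(11/3468) = v_17(num) − v_17(den) = -2; compare against these criteria.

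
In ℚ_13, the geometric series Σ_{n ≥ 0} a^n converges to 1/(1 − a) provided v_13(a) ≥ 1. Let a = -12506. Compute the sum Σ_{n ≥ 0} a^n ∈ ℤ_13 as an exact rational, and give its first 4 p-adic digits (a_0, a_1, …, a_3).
Σ a^n = 1/(1 − a) = 1/12507;  first 4 digits = (1, 0, 4, 7)

v_13(a) = 2 ≥ 1, so the series converges in ℤ_13 to 1/(1 − a) = 1/(1 − (-12506)) = 1/12507. Expand this rational in ℤ_13: compute digits iteratively via d_i = x_i mod 13, x_{i+1} = (x_i − d_i)/13. The first 4 digits are (1, 0, 4, 7).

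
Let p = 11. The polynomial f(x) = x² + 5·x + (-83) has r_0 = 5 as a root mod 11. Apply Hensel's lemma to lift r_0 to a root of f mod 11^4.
r_3 = 11599 (mod 14641)

Hensel: r_{i+1} = r_i − f(r_i)·(f′(r_i))^{-1} mod 11^{i+2}, f′(x) = 2x + 5. Iterate:
  r_0 = 5 (mod 11)
  r_1 = 104 (mod 121)
  r_2 = 951 (mod 1331)
  r_3 = 11599 (mod 14641)
Final: r = 11599 satisfies f(r) ≡ 0 mod 11^4.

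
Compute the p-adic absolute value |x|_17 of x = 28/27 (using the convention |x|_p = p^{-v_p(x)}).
|28/27|_17 = 1

Step 1 — compute v_17(x) by factoring powers of 17 out of the numerator and denominator: v_17(28/27) = 0. Step 2 — apply |x|_p = p^{-v_p(x)} = 17^{0} = 1.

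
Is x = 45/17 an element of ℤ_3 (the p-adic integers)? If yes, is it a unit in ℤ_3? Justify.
x ∈ ℤ_3 but not a unit; v_3(x) = 2 > 0

ℤ_3 = {x ∈ ℚ_3 : v_3(x) ≥ 0} and ℤ_3^× = {x ∈ ℤ_3 : v_3(x) = 0}. Here v_3(45/17) = v_3(num) − v_3(den) = 2; compare against these criteria.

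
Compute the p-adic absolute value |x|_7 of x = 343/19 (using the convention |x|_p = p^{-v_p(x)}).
|343/19|_7 = 1/343

Step 1 — compute v_7(x) by factoring powers of 7 out of the numerator and denominator: v_7(343/19) = 3. Step 2 — apply |x|_p = p^{-v_p(x)} = 7^{-3} = 1/343.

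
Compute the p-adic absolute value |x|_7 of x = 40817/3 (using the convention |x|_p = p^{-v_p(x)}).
|40817/3|_7 = 1/2401

Step 1 — compute v_7(x) by factoring powers of 7 out of the numerator and denominator: v_7(40817/3) = 4. Step 2 — apply |x|_p = p^{-v_p(x)} = 7^{-4} = 1/2401.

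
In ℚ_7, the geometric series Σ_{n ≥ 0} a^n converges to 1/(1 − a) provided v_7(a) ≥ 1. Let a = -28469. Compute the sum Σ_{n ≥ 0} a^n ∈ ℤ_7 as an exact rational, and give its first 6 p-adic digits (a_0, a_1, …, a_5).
Σ a^n = 1/(1 − a) = 1/28470;  first 6 digits = (1, 0, 0, 1, 2, 5)

v_7(a) = 3 ≥ 1, so the series converges in ℤ_7 to 1/(1 − a) = 1/(1 − (-28469)) = 1/28470. Expand this rational in ℤ_7: compute digits iteratively via d_i = x_i mod 7, x_{i+1} = (x_i − d_i)/7. The first 6 digits are (1, 0, 0, 1, 2, 5).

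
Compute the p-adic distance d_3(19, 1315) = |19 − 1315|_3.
d_3(19, 1315) = 1/81

Step 1 — x − y = 19 − 1315 = -1296. Step 2 — v_3(-1296) = 4 (factor: -1296 = −(3^4 · 16); the sign does not affect v_p). Step 3 — |x − y|_3 = 3^{-4} = 1/81.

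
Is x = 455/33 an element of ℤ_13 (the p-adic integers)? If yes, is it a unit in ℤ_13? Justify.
x ∈ ℤ_13 but not a unit; v_13(x) = 1 > 0

ℤ_13 = {x ∈ ℚ_13 : v_13(x) ≥ 0} and ℤ_13^× = {x ∈ ℤ_13 : v_13(x) = 0}. Here v_13(455/33) = v_13(num) − v_13(den) = 1; compare against these criteria.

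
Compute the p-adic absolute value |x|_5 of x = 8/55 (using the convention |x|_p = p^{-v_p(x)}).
|8/55|_5 = 5

Step 1 — compute v_5(x) by factoring powers of 5 out of the numerator and denominator: v_5(8/55) = -1. Step 2 — apply |x|_p = p^{-v_p(x)} = 5^{1} = 5.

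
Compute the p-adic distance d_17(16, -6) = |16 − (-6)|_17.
d_17(16, -6) = 1

Step 1 — x − y = 16 − (-6) = 22. Step 2 — v_17(22) = 0 (factor: 22 = (17^0 · 22); the sign does not affect v_p). Step 3 — |x − y|_17 = 17^{0} = 1.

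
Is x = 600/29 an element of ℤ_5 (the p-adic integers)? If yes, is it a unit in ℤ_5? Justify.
x ∈ ℤ_5 but not a unit; v_5(x) = 2 > 0

ℤ_5 = {x ∈ ℚ_5 : v_5(x) ≥ 0} and ℤ_5^× = {x ∈ ℤ_5 : v_5(x) = 0}. Here v_5(600/29) = v_5(num) − v_5(den) = 2; compare against these criteria.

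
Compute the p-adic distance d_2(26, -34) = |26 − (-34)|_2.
d_2(26, -34) = 1/4

Step 1 — x − y = 26 − (-34) = 60. Step 2 — v_2(60) = 2 (factor: 60 = (2^2 · 15); the sign does not affect v_p). Step 3 — |x − y|_2 = 2^{-2} = 1/4.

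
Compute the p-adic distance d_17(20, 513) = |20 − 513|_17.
d_17(20, 513) = 1/17

Step 1 — x − y = 20 − 513 = -493. Step 2 — v_17(-493) = 1 (factor: -493 = −(17^1 · 29); the sign does not affect v_p). Step 3 — |x − y|_17 = 17^{-1} = 1/17.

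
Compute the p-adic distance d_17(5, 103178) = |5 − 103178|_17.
d_17(5, 103178) = 1/4913

Step 1 — x − y = 5 − 103178 = -103173. Step 2 — v_17(-103173) = 3 (factor: -103173 = −(17^3 · 21); the sign does not affect v_p). Step 3 — |x − y|_17 = 17^{-3} = 1/4913.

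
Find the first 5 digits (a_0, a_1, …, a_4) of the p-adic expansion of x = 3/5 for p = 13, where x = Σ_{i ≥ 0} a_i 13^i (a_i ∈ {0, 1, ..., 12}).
(a_0, …, a_4) = (11, 7, 2, 5, 10)

v_13(3/5) = 0 (numerator and denominator both coprime to 13), so x ∈ ℤ_13^×. Compute digits iteratively via a_i = x_i mod 13, x_{i+1} = (x_i − a_i)/13, with x_0 = x:
  x_0 = 3/5;  a_0 = 11;  x_1 = (x_0 − 11)/13 = -4/5
  x_1 = -4/5;  a_1 = 7;  x_2 = (x_1 − 7)/13 = -3/5
  x_2 = -3/5;  a_2 = 2;  x_3 = (x_2 − 2)/13 = -1/5
  x_3 = -1/5;  a_3 = 5;  x_4 = (x_3 − 5)/13 = -2/5
  x_4 = -2/5;  a_4 = 10;  x_5 = (x_4 − 10)/13 = -4/5
Digits: (11, 7, 2, 5, 10).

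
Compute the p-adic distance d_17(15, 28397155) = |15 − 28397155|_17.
d_17(15, 28397155) = 1/1419857

Step 1 — x − y = 15 − 28397155 = -28397140. Step 2 — v_17(-28397140) = 5 (factor: -28397140 = −(17^5 · 20); the sign does not affect v_p). Step 3 — |x − y|_17 = 17^{-5} = 1/1419857.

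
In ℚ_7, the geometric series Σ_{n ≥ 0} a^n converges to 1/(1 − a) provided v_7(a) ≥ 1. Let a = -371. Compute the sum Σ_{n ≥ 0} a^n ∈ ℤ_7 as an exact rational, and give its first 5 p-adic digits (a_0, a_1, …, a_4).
Σ a^n = 1/(1 − a) = 1/372;  first 5 digits = (1, 3, 1, 0, 3)

v_7(a) = 1 ≥ 1, so the series converges in ℤ_7 to 1/(1 − a) = 1/(1 − (-371)) = 1/372. Expand this rational in ℤ_7: compute digits iteratively via d_i = x_i mod 7, x_{i+1} = (x_i − d_i)/7. The first 5 digits are (1, 3, 1, 0, 3).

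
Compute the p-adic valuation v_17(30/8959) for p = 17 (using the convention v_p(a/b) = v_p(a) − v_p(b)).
v_17(30/8959) = -2

Factor powers of 17 from the numerator and denominator of the reduced fraction: 30 = 17^0 · 30 and 8959 = 17^2 · 31. Apply v_p(a/b) = v_p(a) − v_p(b): v_17(30/8959) = 0 − 2 = -2.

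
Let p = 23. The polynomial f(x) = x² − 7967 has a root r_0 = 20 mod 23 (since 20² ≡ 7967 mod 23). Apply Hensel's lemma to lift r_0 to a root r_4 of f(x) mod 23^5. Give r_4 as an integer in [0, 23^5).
r_4 = 2668710 (mod 6436343)

Hensel's recurrence: r_{i+1} = r_i − f(r_i)·(f′(r_i))^{-1} mod 23^{i+2}, with f′(x) = 2x. Iterate:
  r_0 = 20 (mod 23)
  r_1 = 434 (mod 529)
  r_2 = 4137 (mod 12167)
  r_3 = 150141 (mod 279841)
  r_4 = 2668710 (mod 6436343)
Final: r_4 = 2668710, and one checks f(r_4) ≡ 0 mod 23^5.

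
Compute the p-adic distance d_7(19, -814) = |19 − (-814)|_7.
d_7(19, -814) = 1/49

Step 1 — x − y = 19 − (-814) = 833. Step 2 — v_7(833) = 2 (factor: 833 = (7^2 · 17); the sign does not affect v_p). Step 3 — |x − y|_7 = 7^{-2} = 1/49.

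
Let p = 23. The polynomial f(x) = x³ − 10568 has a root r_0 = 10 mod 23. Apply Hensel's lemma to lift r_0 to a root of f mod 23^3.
r_2 = 5346 (mod 12167)

Hensel: r_{i+1} = r_i − f(r_i)/f′(r_i) mod 23^{i+2}, where f′(x) = 3x². Iterate:
  r_0 = 10 (mod 23)
  r_1 = 56 (mod 529)
  r_2 = 5346 (mod 12167)
Final: r = 5346 with f(r) ≡ 0 mod 23^3.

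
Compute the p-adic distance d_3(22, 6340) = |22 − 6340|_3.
d_3(22, 6340) = 1/243

Step 1 — x − y = 22 − 6340 = -6318. Step 2 — v_3(-6318) = 5 (factor: -6318 = −(3^5 · 26); the sign does not affect v_p). Step 3 — |x − y|_3 = 3^{-5} = 1/243.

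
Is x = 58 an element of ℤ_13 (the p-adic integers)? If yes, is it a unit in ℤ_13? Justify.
x ∈ ℤ_13^× (unit); v_13(x) = 0

ℤ_13 = {x ∈ ℚ_13 : v_13(x) ≥ 0} and ℤ_13^× = {x ∈ ℤ_13 : v_13(x) = 0}. Here v_13(58) = v_13(num) − v_13(den) = 0; compare against these criteria.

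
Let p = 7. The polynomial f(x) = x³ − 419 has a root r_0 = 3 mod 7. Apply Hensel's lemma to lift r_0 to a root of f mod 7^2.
r_1 = 3 (mod 49)

Hensel: r_{i+1} = r_i − f(r_i)/f′(r_i) mod 7^{i+2}, where f′(x) = 3x². Iterate:
  r_0 = 3 (mod 7)
  r_1 = 3 (mod 49)
Final: r = 3 with f(r) ≡ 0 mod 7^2.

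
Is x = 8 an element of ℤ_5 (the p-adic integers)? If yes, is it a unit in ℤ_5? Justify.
x ∈ ℤ_5^× (unit); v_5(x) = 0

ℤ_5 = {x ∈ ℚ_5 : v_5(x) ≥ 0} and ℤ_5^× = {x ∈ ℤ_5 : v_5(x) = 0}. Here v_5(8) = v_5(num) − v_5(den) = 0; compare against these criteria.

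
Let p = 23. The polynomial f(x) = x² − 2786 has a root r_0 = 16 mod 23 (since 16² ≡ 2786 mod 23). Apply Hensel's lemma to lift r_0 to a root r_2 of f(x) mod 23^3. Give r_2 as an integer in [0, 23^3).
r_2 = 5352 (mod 12167)

Hensel's recurrence: r_{i+1} = r_i − f(r_i)·(f′(r_i))^{-1} mod 23^{i+2}, with f′(x) = 2x. Iterate:
  r_0 = 16 (mod 23)
  r_1 = 62 (mod 529)
  r_2 = 5352 (mod 12167)
Final: r_2 = 5352, and one checks f(r_2) ≡ 0 mod 23^3.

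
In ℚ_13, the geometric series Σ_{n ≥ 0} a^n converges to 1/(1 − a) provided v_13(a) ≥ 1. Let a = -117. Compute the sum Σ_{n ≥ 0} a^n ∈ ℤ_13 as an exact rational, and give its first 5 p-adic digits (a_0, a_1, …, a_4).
Σ a^n = 1/(1 − a) = 1/118;  first 5 digits = (1, 4, 2, 5, 5)

v_13(a) = 1 ≥ 1, so the series converges in ℤ_13 to 1/(1 − a) = 1/(1 − (-117)) = 1/118. Expand this rational in ℤ_13: compute digits iteratively via d_i = x_i mod 13, x_{i+1} = (x_i − d_i)/13. The first 5 digits are (1, 4, 2, 5, 5).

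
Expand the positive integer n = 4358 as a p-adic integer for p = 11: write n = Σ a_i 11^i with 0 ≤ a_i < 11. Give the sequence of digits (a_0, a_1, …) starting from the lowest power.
(a_0, a_1, …) = (2, 0, 3, 3)

Repeated division by 11 gives the digits low-to-high: 4358 = 2 + 3·11^2 + 3·11^3. Digit sequence: (2, 0, 3, 3).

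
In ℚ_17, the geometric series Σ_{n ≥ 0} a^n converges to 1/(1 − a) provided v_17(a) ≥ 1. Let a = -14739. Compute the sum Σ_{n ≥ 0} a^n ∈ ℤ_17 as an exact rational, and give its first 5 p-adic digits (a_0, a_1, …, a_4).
Σ a^n = 1/(1 − a) = 1/14740;  first 5 digits = (1, 0, 0, 14, 16)

v_17(a) = 3 ≥ 1, so the series converges in ℤ_17 to 1/(1 − a) = 1/(1 − (-14739)) = 1/14740. Expand this rational in ℤ_17: compute digits iteratively via d_i = x_i mod 17, x_{i+1} = (x_i − d_i)/17. The first 5 digits are (1, 0, 0, 14, 16).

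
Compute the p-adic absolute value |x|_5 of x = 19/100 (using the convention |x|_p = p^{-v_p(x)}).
|19/100|_5 = 25

Step 1 — compute v_5(x) by factoring powers of 5 out of the numerator and denominator: v_5(19/100) = -2. Step 2 — apply |x|_p = p^{-v_p(x)} = 5^{2} = 25.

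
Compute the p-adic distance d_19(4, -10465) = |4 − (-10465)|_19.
d_19(4, -10465) = 1/361

Step 1 — x − y = 4 − (-10465) = 10469. Step 2 — v_19(10469) = 2 (factor: 10469 = (19^2 · 29); the sign does not affect v_p). Step 3 — |x − y|_19 = 19^{-2} = 1/361.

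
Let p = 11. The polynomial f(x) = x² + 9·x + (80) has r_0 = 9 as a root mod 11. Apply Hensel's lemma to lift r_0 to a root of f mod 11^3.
r_2 = 493 (mod 1331)

Hensel: r_{i+1} = r_i − f(r_i)·(f′(r_i))^{-1} mod 11^{i+2}, f′(x) = 2x + 9. Iterate:
  r_0 = 9 (mod 11)
  r_1 = 9 (mod 121)
  r_2 = 493 (mod 1331)
Final: r = 493 satisfies f(r) ≡ 0 mod 11^3.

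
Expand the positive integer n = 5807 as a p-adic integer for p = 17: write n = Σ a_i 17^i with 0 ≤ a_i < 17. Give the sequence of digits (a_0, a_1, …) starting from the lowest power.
(a_0, a_1, …) = (10, 1, 3, 1)

Repeated division by 17 gives the digits low-to-high: 5807 = 10 + 1·17^1 + 3·17^2 + 1·17^3. Digit sequence: (10, 1, 3, 1).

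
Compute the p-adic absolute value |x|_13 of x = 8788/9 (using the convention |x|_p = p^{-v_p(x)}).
|8788/9|_13 = 1/2197

Step 1 — compute v_13(x) by factoring powers of 13 out of the numerator and denominator: v_13(8788/9) = 3. Step 2 — apply |x|_p = p^{-v_p(x)} = 13^{-3} = 1/2197.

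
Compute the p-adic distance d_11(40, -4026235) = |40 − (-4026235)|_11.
d_11(40, -4026235) = 1/161051

Step 1 — x − y = 40 − (-4026235) = 4026275. Step 2 — v_11(4026275) = 5 (factor: 4026275 = (11^5 · 25); the sign does not affect v_p). Step 3 — |x − y|_11 = 11^{-5} = 1/161051.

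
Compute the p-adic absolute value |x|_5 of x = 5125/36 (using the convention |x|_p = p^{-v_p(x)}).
|5125/36|_5 = 1/125

Step 1 — compute v_5(x) by factoring powers of 5 out of the numerator and denominator: v_5(5125/36) = 3. Step 2 — apply |x|_p = p^{-v_p(x)} = 5^{-3} = 1/125.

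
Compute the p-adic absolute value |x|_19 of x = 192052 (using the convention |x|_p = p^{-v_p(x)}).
|192052|_19 = 1/6859

Step 1 — compute v_19(x) by factoring powers of 19 out of the numerator and denominator: v_19(192052) = 3. Step 2 — apply |x|_p = p^{-v_p(x)} = 19^{-3} = 1/6859.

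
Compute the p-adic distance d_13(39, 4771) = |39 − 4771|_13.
d_13(39, 4771) = 1/169

Step 1 — x − y = 39 − 4771 = -4732. Step 2 — v_13(-4732) = 2 (factor: -4732 = −(13^2 · 28); the sign does not affect v_p). Step 3 — |x − y|_13 = 13^{-2} = 1/169.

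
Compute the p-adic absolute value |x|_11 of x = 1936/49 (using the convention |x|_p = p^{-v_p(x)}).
|1936/49|_11 = 1/121

Step 1 — compute v_11(x) by factoring powers of 11 out of the numerator and denominator: v_11(1936/49) = 2. Step 2 — apply |x|_p = p^{-v_p(x)} = 11^{-2} = 1/121.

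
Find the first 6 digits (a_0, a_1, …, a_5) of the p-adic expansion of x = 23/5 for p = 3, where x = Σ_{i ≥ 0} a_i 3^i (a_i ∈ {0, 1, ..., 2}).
(a_0, …, a_5) = (1, 0, 1, 1, 2, 1)

v_3(23/5) = 0 (numerator and denominator both coprime to 3), so x ∈ ℤ_3^×. Compute digits iteratively via a_i = x_i mod 3, x_{i+1} = (x_i − a_i)/3, with x_0 = x:
  x_0 = 23/5;  a_0 = 1;  x_1 = (x_0 − 1)/3 = 6/5
  x_1 = 6/5;  a_1 = 0;  x_2 = (x_1 − 0)/3 = 2/5
  x_2 = 2/5;  a_2 = 1;  x_3 = (x_2 − 1)/3 = -1/5
  x_3 = -1/5;  a_3 = 1;  x_4 = (x_3 − 1)/3 = -2/5
  x_4 = -2/5;  a_4 = 2;  x_5 = (x_4 − 2)/3 = -4/5
  x_5 = -4/5;  a_5 = 1;  x_6 = (x_5 − 1)/3 = -3/5
Digits: (1, 0, 1, 1, 2, 1).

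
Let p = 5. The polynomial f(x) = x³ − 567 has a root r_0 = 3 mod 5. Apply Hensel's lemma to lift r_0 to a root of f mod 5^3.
r_2 = 98 (mod 125)

Hensel: r_{i+1} = r_i − f(r_i)/f′(r_i) mod 5^{i+2}, where f′(x) = 3x². Iterate:
  r_0 = 3 (mod 5)
  r_1 = 23 (mod 25)
  r_2 = 98 (mod 125)
Final: r = 98 with f(r) ≡ 0 mod 5^3.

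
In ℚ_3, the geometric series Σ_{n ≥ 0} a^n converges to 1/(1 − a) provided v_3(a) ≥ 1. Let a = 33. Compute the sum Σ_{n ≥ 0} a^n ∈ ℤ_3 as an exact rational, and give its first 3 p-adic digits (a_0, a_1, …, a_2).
Σ a^n = 1/(1 − a) = -1/32;  first 3 digits = (1, 2, 1)

v_3(a) = 1 ≥ 1, so the series converges in ℤ_3 to 1/(1 − a) = 1/(1 − 33) = -1/32. Expand this rational in ℤ_3: compute digits iteratively via d_i = x_i mod 3, x_{i+1} = (x_i − d_i)/3. The first 3 digits are (1, 2, 1).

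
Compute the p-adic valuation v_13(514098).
v_13(514098) = 4

v_13(n) is the largest exponent k such that 13^k divides n. Factor out: 514098 = 13^4 · 18. (Sign doesn't affect v_p.) So v_13(514098) = 4.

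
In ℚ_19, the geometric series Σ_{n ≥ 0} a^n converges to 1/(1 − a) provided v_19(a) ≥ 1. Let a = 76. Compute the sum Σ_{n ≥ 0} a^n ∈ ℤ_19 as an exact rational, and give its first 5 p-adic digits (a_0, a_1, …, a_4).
Σ a^n = 1/(1 − a) = -1/75;  first 5 digits = (1, 4, 16, 7, 12)

v_19(a) = 1 ≥ 1, so the series converges in ℤ_19 to 1/(1 − a) = 1/(1 − 76) = -1/75. Expand this rational in ℤ_19: compute digits iteratively via d_i = x_i mod 19, x_{i+1} = (x_i − d_i)/19. The first 5 digits are (1, 4, 16, 7, 12).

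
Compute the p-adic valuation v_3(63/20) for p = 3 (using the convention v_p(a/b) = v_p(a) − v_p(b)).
v_3(63/20) = 2

Factor powers of 3 from the numerator and denominator of the reduced fraction: 63 = 3^2 · 7 and 20 = 3^0 · 20. Apply v_p(a/b) = v_p(a) − v_p(b): v_3(63/20) = 2 − 0 = 2.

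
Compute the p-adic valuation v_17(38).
v_17(38) = 0

v_17(n) is the largest exponent k such that 17^k divides n. Factor out: 38 = 17^0 · 38. (Sign doesn't affect v_p.) So v_17(38) = 0.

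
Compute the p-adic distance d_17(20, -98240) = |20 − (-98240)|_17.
d_17(20, -98240) = 1/4913

Step 1 — x − y = 20 − (-98240) = 98260. Step 2 — v_17(98260) = 3 (factor: 98260 = (17^3 · 20); the sign does not affect v_p). Step 3 — |x − y|_17 = 17^{-3} = 1/4913.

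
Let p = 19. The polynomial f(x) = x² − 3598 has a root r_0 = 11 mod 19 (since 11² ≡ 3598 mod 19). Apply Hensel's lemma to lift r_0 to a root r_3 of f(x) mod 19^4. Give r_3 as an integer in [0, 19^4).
r_3 = 30772 (mod 130321)

Hensel's recurrence: r_{i+1} = r_i − f(r_i)·(f′(r_i))^{-1} mod 19^{i+2}, with f′(x) = 2x. Iterate:
  r_0 = 11 (mod 19)
  r_1 = 87 (mod 361)
  r_2 = 3336 (mod 6859)
  r_3 = 30772 (mod 130321)
Final: r_3 = 30772, and one checks f(r_3) ≡ 0 mod 19^4.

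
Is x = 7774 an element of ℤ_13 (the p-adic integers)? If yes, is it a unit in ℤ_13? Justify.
x ∈ ℤ_13 but not a unit; v_13(x) = 2 > 0

ℤ_13 = {x ∈ ℚ_13 : v_13(x) ≥ 0} and ℤ_13^× = {x ∈ ℤ_13 : v_13(x) = 0}. Here v_13(7774) = v_13(num) − v_13(den) = 2; compare against these criteria.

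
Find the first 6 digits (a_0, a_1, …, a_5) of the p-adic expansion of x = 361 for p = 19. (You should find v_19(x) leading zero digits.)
(a_0, …, a_5) = (0, 0, 1, 0, 0, 0)

v_19(361) = 2, so a_0 = ... = a_1 = 0. Factor out: x = 19^2 · u with u = 1 a unit in ℤ_19. Expand u iteratively via a_{v+i} = u_i mod 19, u_{i+1} = (u_i − a_{v+i})/19:
  u_0 = 1;  a_2 = 1;  u_1 = (u_0 − 1)/19 = 0
  u_1 = 0;  a_3 = 0;  u_2 = (u_1 − 0)/19 = 0
  u_2 = 0;  a_4 = 0;  u_3 = (u_2 − 0)/19 = 0
  u_3 = 0;  a_5 = 0;  u_4 = (u_3 − 0)/19 = 0
Digits: (0, 0, 1, 0, 0, 0).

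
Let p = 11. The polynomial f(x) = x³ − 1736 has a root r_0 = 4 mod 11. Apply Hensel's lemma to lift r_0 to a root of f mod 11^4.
r_3 = 4052 (mod 14641)

Hensel: r_{i+1} = r_i − f(r_i)/f′(r_i) mod 11^{i+2}, where f′(x) = 3x². Iterate:
  r_0 = 4 (mod 11)
  r_1 = 59 (mod 121)
  r_2 = 59 (mod 1331)
  r_3 = 4052 (mod 14641)
Final: r = 4052 with f(r) ≡ 0 mod 11^4.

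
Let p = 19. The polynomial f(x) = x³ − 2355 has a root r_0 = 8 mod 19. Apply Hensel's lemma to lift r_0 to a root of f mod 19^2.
r_1 = 27 (mod 361)

Hensel: r_{i+1} = r_i − f(r_i)/f′(r_i) mod 19^{i+2}, where f′(x) = 3x². Iterate:
  r_0 = 8 (mod 19)
  r_1 = 27 (mod 361)
Final: r = 27 with f(r) ≡ 0 mod 19^2.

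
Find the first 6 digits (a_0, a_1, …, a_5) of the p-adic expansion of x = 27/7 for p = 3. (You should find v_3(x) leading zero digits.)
(a_0, …, a_5) = (0, 0, 0, 1, 1, 0)

v_3(27/7) = 3, so a_0 = ... = a_2 = 0. Factor out: x = 3^3 · u with u = 1/7 a unit in ℤ_3. Expand u iteratively via a_{v+i} = u_i mod 3, u_{i+1} = (u_i − a_{v+i})/3:
  u_0 = 1/7;  a_3 = 1;  u_1 = (u_0 − 1)/3 = -2/7
  u_1 = -2/7;  a_4 = 1;  u_2 = (u_1 − 1)/3 = -3/7
  u_2 = -3/7;  a_5 = 0;  u_3 = (u_2 − 0)/3 = -1/7
Digits: (0, 0, 0, 1, 1, 0).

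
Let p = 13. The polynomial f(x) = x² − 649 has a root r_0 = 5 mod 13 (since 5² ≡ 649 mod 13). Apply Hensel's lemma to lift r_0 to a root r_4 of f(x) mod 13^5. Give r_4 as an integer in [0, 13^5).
r_4 = 44075 (mod 371293)

Hensel's recurrence: r_{i+1} = r_i − f(r_i)·(f′(r_i))^{-1} mod 13^{i+2}, with f′(x) = 2x. Iterate:
  r_0 = 5 (mod 13)
  r_1 = 135 (mod 169)
  r_2 = 135 (mod 2197)
  r_3 = 15514 (mod 28561)
  r_4 = 44075 (mod 371293)
Final: r_4 = 44075, and one checks f(r_4) ≡ 0 mod 13^5.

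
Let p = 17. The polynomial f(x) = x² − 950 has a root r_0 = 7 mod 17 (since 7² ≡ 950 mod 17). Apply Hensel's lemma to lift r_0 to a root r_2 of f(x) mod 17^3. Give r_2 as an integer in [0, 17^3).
r_2 = 959 (mod 4913)

Hensel's recurrence: r_{i+1} = r_i − f(r_i)·(f′(r_i))^{-1} mod 17^{i+2}, with f′(x) = 2x. Iterate:
  r_0 = 7 (mod 17)
  r_1 = 92 (mod 289)
  r_2 = 959 (mod 4913)
Final: r_2 = 959, and one checks f(r_2) ≡ 0 mod 17^3.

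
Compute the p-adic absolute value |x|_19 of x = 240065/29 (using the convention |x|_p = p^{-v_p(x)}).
|240065/29|_19 = 1/6859

Step 1 — compute v_19(x) by factoring powers of 19 out of the numerator and denominator: v_19(240065/29) = 3. Step 2 — apply |x|_p = p^{-v_p(x)} = 19^{-3} = 1/6859.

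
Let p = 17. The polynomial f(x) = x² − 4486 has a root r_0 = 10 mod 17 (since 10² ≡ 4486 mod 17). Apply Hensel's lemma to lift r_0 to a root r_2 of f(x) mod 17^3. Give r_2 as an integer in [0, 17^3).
r_2 = 2917 (mod 4913)

Hensel's recurrence: r_{i+1} = r_i − f(r_i)·(f′(r_i))^{-1} mod 17^{i+2}, with f′(x) = 2x. Iterate:
  r_0 = 10 (mod 17)
  r_1 = 27 (mod 289)
  r_2 = 2917 (mod 4913)
Final: r_2 = 2917, and one checks f(r_2) ≡ 0 mod 17^3.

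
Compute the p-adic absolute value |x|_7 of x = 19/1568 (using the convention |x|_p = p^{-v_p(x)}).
|19/1568|_7 = 49

Step 1 — compute v_7(x) by factoring powers of 7 out of the numerator and denominator: v_7(19/1568) = -2. Step 2 — apply |x|_p = p^{-v_p(x)} = 7^{2} = 49.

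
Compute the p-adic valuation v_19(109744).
v_19(109744) = 3

v_19(n) is the largest exponent k such that 19^k divides n. Factor out: 109744 = 19^3 · 16. (Sign doesn't affect v_p.) So v_19(109744) = 3.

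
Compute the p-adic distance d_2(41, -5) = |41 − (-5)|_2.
d_2(41, -5) = 1/2

Step 1 — x − y = 41 − (-5) = 46. Step 2 — v_2(46) = 1 (factor: 46 = (2^1 · 23); the sign does not affect v_p). Step 3 — |x − y|_2 = 2^{-1} = 1/2.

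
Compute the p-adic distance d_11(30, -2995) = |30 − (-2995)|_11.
d_11(30, -2995) = 1/121

Step 1 — x − y = 30 − (-2995) = 3025. Step 2 — v_11(3025) = 2 (factor: 3025 = (11^2 · 25); the sign does not affect v_p). Step 3 — |x − y|_11 = 11^{-2} = 1/121.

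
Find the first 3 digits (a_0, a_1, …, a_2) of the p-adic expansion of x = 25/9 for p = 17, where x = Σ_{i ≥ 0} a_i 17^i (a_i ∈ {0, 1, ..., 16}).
(a_0, …, a_2) = (16, 3, 13)

v_17(25/9) = 0 (numerator and denominator both coprime to 17), so x ∈ ℤ_17^×. Compute digits iteratively via a_i = x_i mod 17, x_{i+1} = (x_i − a_i)/17, with x_0 = x:
  x_0 = 25/9;  a_0 = 16;  x_1 = (x_0 − 16)/17 = -7/9
  x_1 = -7/9;  a_1 = 3;  x_2 = (x_1 − 3)/17 = -2/9
  x_2 = -2/9;  a_2 = 13;  x_3 = (x_2 − 13)/17 = -7/9
Digits: (16, 3, 13).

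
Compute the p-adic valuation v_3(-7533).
v_3(-7533) = 5

v_3(n) is the largest exponent k such that 3^k divides n. Factor out: -7533 = -3^5 · 31. (Sign doesn't affect v_p.) So v_3(-7533) = 5.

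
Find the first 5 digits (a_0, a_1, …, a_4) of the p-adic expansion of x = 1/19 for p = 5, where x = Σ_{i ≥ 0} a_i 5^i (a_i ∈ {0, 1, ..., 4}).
(a_0, …, a_4) = (4, 0, 3, 2, 0)

v_5(1/19) = 0 (numerator and denominator both coprime to 5), so x ∈ ℤ_5^×. Compute digits iteratively via a_i = x_i mod 5, x_{i+1} = (x_i − a_i)/5, with x_0 = x:
  x_0 = 1/19;  a_0 = 4;  x_1 = (x_0 − 4)/5 = -15/19
  x_1 = -15/19;  a_1 = 0;  x_2 = (x_1 − 0)/5 = -3/19
  x_2 = -3/19;  a_2 = 3;  x_3 = (x_2 − 3)/5 = -12/19
  x_3 = -12/19;  a_3 = 2;  x_4 = (x_3 − 2)/5 = -10/19
  x_4 = -10/19;  a_4 = 0;  x_5 = (x_4 − 0)/5 = -2/19
Digits: (4, 0, 3, 2, 0).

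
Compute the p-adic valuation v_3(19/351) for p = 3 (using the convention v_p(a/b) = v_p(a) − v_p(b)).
v_3(19/351) = -3

Factor powers of 3 from the numerator and denominator of the reduced fraction: 19 = 3^0 · 19 and 351 = 3^3 · 13. Apply v_p(a/b) = v_p(a) − v_p(b): v_3(19/351) = 0 − 3 = -3.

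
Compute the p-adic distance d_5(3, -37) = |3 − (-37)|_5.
d_5(3, -37) = 1/5

Step 1 — x − y = 3 − (-37) = 40. Step 2 — v_5(40) = 1 (factor: 40 = (5^1 · 8); the sign does not affect v_p). Step 3 — |x − y|_5 = 5^{-1} = 1/5.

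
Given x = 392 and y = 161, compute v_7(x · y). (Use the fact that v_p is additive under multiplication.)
v_7(63112) = 3

v_p(x) = 2 (factor: 392 = 7^2 · 8); v_p(y) = 1 (factor: 161 = 7^1 · 23). Additivity: v_p(xy) = v_p(x) + v_p(y) = 2 + 1 = 3. (Direct check: xy = 63112 = 7^3 · (184).)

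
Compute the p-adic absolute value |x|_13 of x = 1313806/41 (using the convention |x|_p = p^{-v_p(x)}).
|1313806/41|_13 = 1/28561

Step 1 — compute v_13(x) by factoring powers of 13 out of the numerator and denominator: v_13(1313806/41) = 4. Step 2 — apply |x|_p = p^{-v_p(x)} = 13^{-4} = 1/28561.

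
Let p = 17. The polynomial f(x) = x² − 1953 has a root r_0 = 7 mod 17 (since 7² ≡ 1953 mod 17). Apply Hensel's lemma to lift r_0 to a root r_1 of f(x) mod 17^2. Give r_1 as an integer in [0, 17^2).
r_1 = 143 (mod 289)

Hensel's recurrence: r_{i+1} = r_i − f(r_i)·(f′(r_i))^{-1} mod 17^{i+2}, with f′(x) = 2x. Iterate:
  r_0 = 7 (mod 17)
  r_1 = 143 (mod 289)
Final: r_1 = 143, and one checks f(r_1) ≡ 0 mod 17^2.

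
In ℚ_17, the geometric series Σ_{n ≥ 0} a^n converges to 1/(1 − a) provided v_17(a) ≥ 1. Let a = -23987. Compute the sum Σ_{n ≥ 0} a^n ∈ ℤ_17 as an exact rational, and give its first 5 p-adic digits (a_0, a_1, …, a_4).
Σ a^n = 1/(1 − a) = 1/23988;  first 5 digits = (1, 0, 2, 12, 3)

v_17(a) = 2 ≥ 1, so the series converges in ℤ_17 to 1/(1 − a) = 1/(1 − (-23987)) = 1/23988. Expand this rational in ℤ_17: compute digits iteratively via d_i = x_i mod 17, x_{i+1} = (x_i − d_i)/17. The first 5 digits are (1, 0, 2, 12, 3).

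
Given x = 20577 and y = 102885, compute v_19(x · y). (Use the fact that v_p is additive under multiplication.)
v_19(2117064645) = 6

v_p(x) = 3 (factor: 20577 = 19^3 · 3); v_p(y) = 3 (factor: 102885 = 19^3 · 15). Additivity: v_p(xy) = v_p(x) + v_p(y) = 3 + 3 = 6. (Direct check: xy = 2117064645 = 19^6 · (45).)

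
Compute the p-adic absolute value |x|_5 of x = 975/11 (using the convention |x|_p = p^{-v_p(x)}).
|975/11|_5 = 1/25

Step 1 — compute v_5(x) by factoring powers of 5 out of the numerator and denominator: v_5(975/11) = 2. Step 2 — apply |x|_p = p^{-v_p(x)} = 5^{-2} = 1/25.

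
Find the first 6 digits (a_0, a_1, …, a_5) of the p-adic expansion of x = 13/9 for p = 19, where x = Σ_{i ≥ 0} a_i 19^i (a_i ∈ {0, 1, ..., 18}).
(a_0, …, a_5) = (12, 10, 10, 10, 10, 10)

v_19(13/9) = 0 (numerator and denominator both coprime to 19), so x ∈ ℤ_19^×. Compute digits iteratively via a_i = x_i mod 19, x_{i+1} = (x_i − a_i)/19, with x_0 = x:
  x_0 = 13/9;  a_0 = 12;  x_1 = (x_0 − 12)/19 = -5/9
  x_1 = -5/9;  a_1 = 10;  x_2 = (x_1 − 10)/19 = -5/9
  x_2 = -5/9;  a_2 = 10;  x_3 = (x_2 − 10)/19 = -5/9
  x_3 = -5/9;  a_3 = 10;  x_4 = (x_3 − 10)/19 = -5/9
  x_4 = -5/9;  a_4 = 10;  x_5 = (x_4 − 10)/19 = -5/9
  x_5 = -5/9;  a_5 = 10;  x_6 = (x_5 − 10)/19 = -5/9
Digits: (12, 10, 10, 10, 10, 10).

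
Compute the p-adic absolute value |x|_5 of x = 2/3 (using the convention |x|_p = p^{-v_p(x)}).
|2/3|_5 = 1

Step 1 — compute v_5(x) by factoring powers of 5 out of the numerator and denominator: v_5(2/3) = 0. Step 2 — apply |x|_p = p^{-v_p(x)} = 5^{0} = 1.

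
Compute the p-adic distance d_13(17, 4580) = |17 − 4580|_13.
d_13(17, 4580) = 1/169

Step 1 — x − y = 17 − 4580 = -4563. Step 2 — v_13(-4563) = 2 (factor: -4563 = −(13^2 · 27); the sign does not affect v_p). Step 3 — |x − y|_13 = 13^{-2} = 1/169.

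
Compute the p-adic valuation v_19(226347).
v_19(226347) = 3

v_19(n) is the largest exponent k such that 19^k divides n. Factor out: 226347 = 19^3 · 33. (Sign doesn't affect v_p.) So v_19(226347) = 3.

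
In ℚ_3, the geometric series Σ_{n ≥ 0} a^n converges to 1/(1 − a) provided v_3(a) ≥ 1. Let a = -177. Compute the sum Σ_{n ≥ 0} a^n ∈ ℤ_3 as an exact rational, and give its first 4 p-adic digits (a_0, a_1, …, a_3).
Σ a^n = 1/(1 − a) = 1/178;  first 4 digits = (1, 1, 2, 2)

v_3(a) = 1 ≥ 1, so the series converges in ℤ_3 to 1/(1 − a) = 1/(1 − (-177)) = 1/178. Expand this rational in ℤ_3: compute digits iteratively via d_i = x_i mod 3, x_{i+1} = (x_i − d_i)/3. The first 4 digits are (1, 1, 2, 2).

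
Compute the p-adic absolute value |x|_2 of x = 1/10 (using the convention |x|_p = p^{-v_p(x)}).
|1/10|_2 = 2

Step 1 — compute v_2(x) by factoring powers of 2 out of the numerator and denominator: v_2(1/10) = -1. Step 2 — apply |x|_p = p^{-v_p(x)} = 2^{1} = 2.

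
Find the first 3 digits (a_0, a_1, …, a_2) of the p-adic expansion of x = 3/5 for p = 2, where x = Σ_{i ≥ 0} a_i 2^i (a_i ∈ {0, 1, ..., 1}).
(a_0, …, a_2) = (1, 1, 1)

v_2(3/5) = 0 (numerator and denominator both coprime to 2), so x ∈ ℤ_2^×. Compute digits iteratively via a_i = x_i mod 2, x_{i+1} = (x_i − a_i)/2, with x_0 = x:
  x_0 = 3/5;  a_0 = 1;  x_1 = (x_0 − 1)/2 = -1/5
  x_1 = -1/5;  a_1 = 1;  x_2 = (x_1 − 1)/2 = -3/5
  x_2 = -3/5;  a_2 = 1;  x_3 = (x_2 − 1)/2 = -4/5
Digits: (1, 1, 1).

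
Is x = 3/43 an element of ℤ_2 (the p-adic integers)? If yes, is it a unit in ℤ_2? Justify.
x ∈ ℤ_2^× (unit); v_2(x) = 0

ℤ_2 = {x ∈ ℚ_2 : v_2(x) ≥ 0} and ℤ_2^× = {x ∈ ℤ_2 : v_2(x) = 0}. Here v_2(3/43) = v_2(num) − v_2(den) = 0; compare against these criteria.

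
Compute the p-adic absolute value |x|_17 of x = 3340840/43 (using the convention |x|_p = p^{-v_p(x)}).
|3340840/43|_17 = 1/83521

Step 1 — compute v_17(x) by factoring powers of 17 out of the numerator and denominator: v_17(3340840/43) = 4. Step 2 — apply |x|_p = p^{-v_p(x)} = 17^{-4} = 1/83521.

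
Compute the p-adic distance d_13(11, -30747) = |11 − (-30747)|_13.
d_13(11, -30747) = 1/2197

Step 1 — x − y = 11 − (-30747) = 30758. Step 2 — v_13(30758) = 3 (factor: 30758 = (13^3 · 14); the sign does not affect v_p). Step 3 — |x − y|_13 = 13^{-3} = 1/2197.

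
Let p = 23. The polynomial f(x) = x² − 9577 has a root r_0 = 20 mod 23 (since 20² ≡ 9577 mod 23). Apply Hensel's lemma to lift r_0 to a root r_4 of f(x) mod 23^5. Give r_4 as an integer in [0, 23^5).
r_4 = 770566 (mod 6436343)

Hensel's recurrence: r_{i+1} = r_i − f(r_i)·(f′(r_i))^{-1} mod 23^{i+2}, with f′(x) = 2x. Iterate:
  r_0 = 20 (mod 23)
  r_1 = 342 (mod 529)
  r_2 = 4045 (mod 12167)
  r_3 = 210884 (mod 279841)
  r_4 = 770566 (mod 6436343)
Final: r_4 = 770566, and one checks f(r_4) ≡ 0 mod 23^5.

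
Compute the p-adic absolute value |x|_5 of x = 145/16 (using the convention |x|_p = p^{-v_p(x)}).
|145/16|_5 = 1/5

Step 1 — compute v_5(x) by factoring powers of 5 out of the numerator and denominator: v_5(145/16) = 1. Step 2 — apply |x|_p = p^{-v_p(x)} = 5^{-1} = 1/5.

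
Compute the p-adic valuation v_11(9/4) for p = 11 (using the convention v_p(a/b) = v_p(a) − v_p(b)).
v_11(9/4) = 0

Factor powers of 11 from the numerator and denominator of the reduced fraction: 9 = 11^0 · 9 and 4 = 11^0 · 4. Apply v_p(a/b) = v_p(a) − v_p(b): v_11(9/4) = 0 − 0 = 0.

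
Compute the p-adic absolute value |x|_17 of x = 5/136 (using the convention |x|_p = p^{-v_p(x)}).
|5/136|_17 = 17

Step 1 — compute v_17(x) by factoring powers of 17 out of the numerator and denominator: v_17(5/136) = -1. Step 2 — apply |x|_p = p^{-v_p(x)} = 17^{1} = 17.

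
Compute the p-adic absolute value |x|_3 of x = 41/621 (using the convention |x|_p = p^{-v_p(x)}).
|41/621|_3 = 27

Step 1 — compute v_3(x) by factoring powers of 3 out of the numerator and denominator: v_3(41/621) = -3. Step 2 — apply |x|_p = p^{-v_p(x)} = 3^{3} = 27.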